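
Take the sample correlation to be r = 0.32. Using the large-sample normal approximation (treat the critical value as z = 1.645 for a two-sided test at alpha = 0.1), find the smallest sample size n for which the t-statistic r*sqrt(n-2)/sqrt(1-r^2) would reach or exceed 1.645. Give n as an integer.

26

Need r·√(n−2)/√(1−r²) ≥ 1.645
√(n−2) ≥ 1.645·√(1−0.1024) / 0.32 = 1.645·0.947418 / 0.32 = 4.8703
n−2 ≥ 23.7198  ⇒  n ≥ 25.7198
Smallest integer n = 26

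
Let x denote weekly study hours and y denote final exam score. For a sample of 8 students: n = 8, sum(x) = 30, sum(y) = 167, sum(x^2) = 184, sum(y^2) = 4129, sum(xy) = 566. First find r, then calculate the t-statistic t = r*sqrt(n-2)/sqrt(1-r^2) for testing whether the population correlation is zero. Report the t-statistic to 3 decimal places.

-0.717

S_xy = nΣxy − ΣxΣy = 8·566 − 30·167 = 4528 − 5010 = -482
S_xx = nΣx² − (Σx)² = 8·184 − 30² = 1472 − 900 = 572
S_yy = nΣy² − (Σy)² = 8·4129 − 167² = 33032 − 27889 = 5143
r = S_xy / √(S_xx·S_yy) = -482 / √(572·5143) = -482 / √2941796 = -482 / 1715.1665 = -0.2810
t = r·√(n−2)/√(1−r²) = -0.2810·√6 / √(1−0.078961) = -0.688307 / 0.959708 = -0.717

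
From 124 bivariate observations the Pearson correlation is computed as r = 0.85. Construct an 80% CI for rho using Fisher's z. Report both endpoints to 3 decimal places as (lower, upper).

Fisher z: z_r = atanh(r) = ½·ln((1+0.85)/(1−0.85)) = 1.256153
SE(z) = 1/√(n−3) = 1/√121 = 0.090909
80% ⇒ z* = 1.282; margin = 1.282·0.090909 = 0.116545
CI on z-scale: (1.139608, 1.372698)
Back-transform: tanh(1.139608) = 0.814282, tanh(1.372698) = 0.879306

(0.814, 0.879)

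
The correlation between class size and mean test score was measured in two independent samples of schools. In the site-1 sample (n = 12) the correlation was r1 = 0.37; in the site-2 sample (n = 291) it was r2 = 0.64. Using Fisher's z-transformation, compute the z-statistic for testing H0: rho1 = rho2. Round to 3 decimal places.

Fisher z-transforms: z1 = atanh(0.37) = 0.388423, z2 = atanh(0.64) = 0.758174; difference d = -0.369751
Var(d) = 1/9 + 1/288 = 0.1111111 + 0.0034722 = 0.1145833
z = d/√Var(d) = -0.369751 / √0.1145833 = -0.369751 / 0.338502 = -1.092

-1.092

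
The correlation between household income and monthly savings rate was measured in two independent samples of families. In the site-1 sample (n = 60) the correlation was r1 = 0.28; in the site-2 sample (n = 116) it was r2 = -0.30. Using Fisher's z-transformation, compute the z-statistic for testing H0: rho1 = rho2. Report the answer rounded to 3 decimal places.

Fisher z-transforms: z1 = atanh(0.28) = 0.287682, z2 = atanh(-0.30) = -0.309520; difference d = 0.597202
Var(d) = 1/57 + 1/113 = 0.0175439 + 0.0088496 = 0.0263935
z = d/√Var(d) = 0.597202 / √0.0263935 = 0.597202 / 0.162461 = 3.676

3.676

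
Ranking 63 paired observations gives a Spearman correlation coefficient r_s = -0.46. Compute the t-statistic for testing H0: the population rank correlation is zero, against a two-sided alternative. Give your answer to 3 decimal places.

-4.046

1 − r_s² = 1 − 0.2116 = 0.7884;  √(1−r_s²) = 0.887919
√(n−2) = √61 = 7.810250
t = r_s·√(n−2)/√(1−r_s²) = -0.46 · 7.810250 / 0.887919 = -4.046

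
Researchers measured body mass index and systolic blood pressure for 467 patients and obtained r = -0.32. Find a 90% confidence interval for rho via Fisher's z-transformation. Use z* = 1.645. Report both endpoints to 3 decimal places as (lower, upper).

z_r = atanh(-0.32) = -0.331647;  SE = 1/√(n−3) = 1/√464 = 0.046424
z-limits: -0.331647 ± 1.645·0.046424 = -0.331647 ± 0.076367 = [-0.408014, -0.255280]
ρ-limits: (tanh -0.408014, tanh -0.255280) = (-0.387, -0.250)

(-0.387, -0.250)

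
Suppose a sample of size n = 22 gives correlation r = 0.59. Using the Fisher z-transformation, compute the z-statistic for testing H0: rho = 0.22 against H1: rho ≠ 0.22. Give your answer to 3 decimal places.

z_r = atanh(0.59) = 0.677666,  z_0 = atanh(0.22) = 0.223656
SE = 1/√(n−3) = 1/√19 = 0.229416
z = (z_r − z_0)/SE = (0.677666 − 0.223656) / 0.229416 = 0.454010 / 0.229416 = 1.979

1.979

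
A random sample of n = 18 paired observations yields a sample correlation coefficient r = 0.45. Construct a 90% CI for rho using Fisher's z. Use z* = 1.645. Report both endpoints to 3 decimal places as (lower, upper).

z_r = atanh(0.45) = 0.484700;  SE = 1/√(n−3) = 1/√15 = 0.258199
z-limits: 0.484700 ± 1.645·0.258199 = 0.484700 ± 0.424737 = [0.059963, 0.909437]
ρ-limits: (tanh 0.059963, tanh 0.909437) = (0.060, 0.721)

(0.060, 0.721)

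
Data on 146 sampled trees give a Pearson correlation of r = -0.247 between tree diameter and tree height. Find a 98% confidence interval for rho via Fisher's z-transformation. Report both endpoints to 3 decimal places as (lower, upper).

z_r = atanh(-0.247) = -0.252215;  SE = 1/√(n−3) = 1/√143 = 0.083624
z-limits: -0.252215 ± 2.326·0.083624 = -0.252215 ± 0.194509 = [-0.446724, -0.057706]
ρ-limits: (tanh -0.446724, tanh -0.057706) = (-0.419, -0.058)

(-0.419, -0.058)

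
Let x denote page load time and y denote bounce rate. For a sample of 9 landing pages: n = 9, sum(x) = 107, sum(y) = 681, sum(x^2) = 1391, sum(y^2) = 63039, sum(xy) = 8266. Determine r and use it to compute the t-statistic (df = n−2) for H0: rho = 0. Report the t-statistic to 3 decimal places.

Numerator: nΣxy − (Σx)(Σy) = 9·8266 − (107)(681) = 1527
Denominator: √[(nΣx²−(Σx)²)(nΣy²−(Σy)²)]
  nΣx²−(Σx)² = 9·1391 − 11449 = 1070;  nΣy²−(Σy)² = 9·63039 − 463761 = 103590
  √(1070·103590) = √110841300 = 10528.1195
r = 1527 / 10528.1195 = 0.1450
t = r·√(n−2)/√(1−r²) = 0.1450·√7 / √(1−0.021025) = 0.383634 / 0.989432 = 0.388

0.388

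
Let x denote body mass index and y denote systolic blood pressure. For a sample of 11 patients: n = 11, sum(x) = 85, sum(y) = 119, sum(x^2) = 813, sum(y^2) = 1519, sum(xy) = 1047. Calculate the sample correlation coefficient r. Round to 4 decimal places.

0.6701

S_xy = nΣxy − ΣxΣy = 11·1047 − 85·119 = 11517 − 10115 = 1402
S_xx = nΣx² − (Σx)² = 11·813 − 85² = 8943 − 7225 = 1718
S_yy = nΣy² − (Σy)² = 11·1519 − 119² = 16709 − 14161 = 2548
r = S_xy / √(S_xx·S_yy) = 1402 / √(1718·2548) = 1402 / √4377464 = 1402 / 2092.2390 = 0.6701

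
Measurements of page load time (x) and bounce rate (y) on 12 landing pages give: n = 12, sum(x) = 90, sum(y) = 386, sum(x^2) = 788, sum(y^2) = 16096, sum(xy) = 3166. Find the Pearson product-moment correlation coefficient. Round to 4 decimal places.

0.4203

Numerator: nΣxy − (Σx)(Σy) = 12·3166 − (90)(386) = 3252
Denominator: √[(nΣx²−(Σx)²)(nΣy²−(Σy)²)]
  nΣx²−(Σx)² = 12·788 − 8100 = 1356;  nΣy²−(Σy)² = 12·16096 − 148996 = 44156
  √(1356·44156) = √59875536 = 7737.9284
r = 3252 / 7737.9284 = 0.4203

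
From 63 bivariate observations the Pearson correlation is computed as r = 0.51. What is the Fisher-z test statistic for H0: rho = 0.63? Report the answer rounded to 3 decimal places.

-1.384

Fisher z: atanh(0.51) = 0.562730, atanh(0.63) = 0.741416
z = (z_r − z_0)·√(n−3) = (0.562730 − 0.741416)·√60 = -0.178686 · 7.745967 = -1.384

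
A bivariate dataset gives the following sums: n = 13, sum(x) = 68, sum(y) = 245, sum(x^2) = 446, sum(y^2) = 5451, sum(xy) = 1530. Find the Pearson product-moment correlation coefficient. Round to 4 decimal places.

S_xy = nΣxy − ΣxΣy = 13·1530 − 68·245 = 19890 − 16660 = 3230
S_xx = nΣx² − (Σx)² = 13·446 − 68² = 5798 − 4624 = 1174
S_yy = nΣy² − (Σy)² = 13·5451 − 245² = 70863 − 60025 = 10838
r = S_xy / √(S_xx·S_yy) = 3230 / √(1174·10838) = 3230 / √12723812 = 3230 / 3567.0453 = 0.9055

0.9055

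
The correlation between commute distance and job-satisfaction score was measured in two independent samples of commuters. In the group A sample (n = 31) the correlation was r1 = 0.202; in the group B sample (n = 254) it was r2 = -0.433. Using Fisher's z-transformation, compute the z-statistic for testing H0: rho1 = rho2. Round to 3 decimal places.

z1 = atanh(0.202) = 0.204817,  z2 = atanh(-0.433) = -0.463583
SE = √(1/(n1−3) + 1/(n2−3)) = √(1/28 + 1/251) = √(0.0357143 + 0.0039841) = √0.0396984 = 0.199245
z = (z1 − z2)/SE = (0.204817 − (-0.463583)) / 0.199245 = 0.668400 / 0.199245 = 3.355

3.355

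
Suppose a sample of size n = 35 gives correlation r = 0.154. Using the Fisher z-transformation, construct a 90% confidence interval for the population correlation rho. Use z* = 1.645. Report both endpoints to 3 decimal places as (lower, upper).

(-0.135, 0.419)

Fisher z: z_r = atanh(r) = ½·ln((1+0.154)/(1−0.154)) = 0.155235
SE(z) = 1/√(n−3) = 1/√32 = 0.176777
90% ⇒ z* = 1.645; margin = 1.645·0.176777 = 0.290798
CI on z-scale: (-0.135563, 0.446033)
Back-transform: tanh(-0.135563) = -0.134739, tanh(0.446033) = 0.418633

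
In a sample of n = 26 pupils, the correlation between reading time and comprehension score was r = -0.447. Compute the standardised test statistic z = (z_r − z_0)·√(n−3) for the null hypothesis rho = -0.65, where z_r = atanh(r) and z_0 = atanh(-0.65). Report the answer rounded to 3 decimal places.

Fisher z: atanh(-0.447) = -0.480945, atanh(-0.65) = -0.775299
z = (z_r − z_0)·√(n−3) = (-0.480945 − (-0.775299))·√23 = 0.294354 · 4.795832 = 1.412

1.412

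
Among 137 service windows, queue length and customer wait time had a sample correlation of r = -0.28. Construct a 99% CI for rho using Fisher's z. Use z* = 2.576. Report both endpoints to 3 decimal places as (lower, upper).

(-0.470, -0.065)

z_r = atanh(-0.28) = -0.287682;  SE = 1/√(n−3) = 1/√134 = 0.086387
z-limits: -0.287682 ± 2.576·0.086387 = -0.287682 ± 0.222533 = [-0.510215, -0.065149]
ρ-limits: (tanh -0.510215, tanh -0.065149) = (-0.470, -0.065)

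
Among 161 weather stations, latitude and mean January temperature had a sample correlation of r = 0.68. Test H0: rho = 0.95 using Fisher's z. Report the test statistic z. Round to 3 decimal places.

Fisher z: atanh(0.68) = 0.829114, atanh(0.95) = 1.831781
z = (z_r − z_0)·√(n−3) = (0.829114 − 1.831781)·√158 = -1.002667 · 12.569805 = -12.603

-12.603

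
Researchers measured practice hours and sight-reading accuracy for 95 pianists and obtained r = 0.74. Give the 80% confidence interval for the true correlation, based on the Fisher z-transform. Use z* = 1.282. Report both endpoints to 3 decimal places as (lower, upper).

z_r = atanh(0.74) = 0.950479;  SE = 1/√(n−3) = 1/√92 = 0.104257
z-limits: 0.950479 ± 1.282·0.104257 = 0.950479 ± 0.133657 = [0.816822, 1.084136]
ρ-limits: (tanh 0.816822, tanh 1.084136) = (0.673, 0.795)

(0.673, 0.795)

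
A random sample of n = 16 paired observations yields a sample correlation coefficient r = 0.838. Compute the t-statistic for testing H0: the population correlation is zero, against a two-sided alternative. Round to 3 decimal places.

5.746

t = r·√(n−2) / √(1−r²) with r = 0.838, n = 16
  = 0.838·√14 / √(1 − 0.702244)
  = 0.838·3.741657 / 0.545670
  = 3.135509 / 0.545670 = 5.746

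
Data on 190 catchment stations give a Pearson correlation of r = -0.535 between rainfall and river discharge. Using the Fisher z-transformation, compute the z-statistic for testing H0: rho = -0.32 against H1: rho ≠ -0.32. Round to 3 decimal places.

-3.630

Fisher z: atanh(-0.535) = -0.597124, atanh(-0.32) = -0.331647
z = (z_r − z_0)·√(n−3) = (-0.597124 − (-0.331647))·√187 = -0.265477 · 13.674794 = -3.630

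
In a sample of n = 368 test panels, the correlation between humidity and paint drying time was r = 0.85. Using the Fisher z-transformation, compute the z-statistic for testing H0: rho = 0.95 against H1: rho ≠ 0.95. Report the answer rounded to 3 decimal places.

-10.997

Fisher z: atanh(0.85) = 1.256153, atanh(0.95) = 1.831781
z = (z_r − z_0)·√(n−3) = (1.256153 − 1.831781)·√365 = -0.575628 · 19.104973 = -10.997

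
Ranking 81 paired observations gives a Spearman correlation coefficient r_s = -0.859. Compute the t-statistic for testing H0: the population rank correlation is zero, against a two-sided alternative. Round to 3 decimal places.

1 − r_s² = 1 − 0.737881 = 0.262119;  √(1−r_s²) = 0.511976
√(n−2) = √79 = 8.888194
t = r_s·√(n−2)/√(1−r_s²) = -0.859 · 8.888194 / 0.511976 = -14.913

-14.913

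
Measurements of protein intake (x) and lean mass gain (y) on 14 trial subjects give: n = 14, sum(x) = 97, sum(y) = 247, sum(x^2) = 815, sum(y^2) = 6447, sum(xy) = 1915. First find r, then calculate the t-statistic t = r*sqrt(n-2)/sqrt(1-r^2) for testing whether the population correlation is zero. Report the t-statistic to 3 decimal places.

Numerator: nΣxy − (Σx)(Σy) = 14·1915 − (97)(247) = 2851
Denominator: √[(nΣx²−(Σx)²)(nΣy²−(Σy)²)]
  nΣx²−(Σx)² = 14·815 − 9409 = 2001;  nΣy²−(Σy)² = 14·6447 − 61009 = 29249
  √(2001·29249) = √58527249 = 7650.3104
r = 2851 / 7650.3104 = 0.3727
t = r·√(n−2)/√(1−r²) = 0.3727·√12 / √(1−0.138905) = 1.291071 / 0.927952 = 1.391

1.391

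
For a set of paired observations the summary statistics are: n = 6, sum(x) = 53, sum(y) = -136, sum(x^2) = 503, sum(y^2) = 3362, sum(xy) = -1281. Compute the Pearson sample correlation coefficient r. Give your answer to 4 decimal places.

-0.8076

Numerator: nΣxy − (Σx)(Σy) = 6·(-1281) − (53)(-136) = -478
Denominator: √[(nΣx²−(Σx)²)(nΣy²−(Σy)²)]
  nΣx²−(Σx)² = 6·503 − 2809 = 209;  nΣy²−(Σy)² = 6·3362 − 18496 = 1676
  √(209·1676) = √350284 = 591.8480
r = -478 / 591.8480 = -0.8076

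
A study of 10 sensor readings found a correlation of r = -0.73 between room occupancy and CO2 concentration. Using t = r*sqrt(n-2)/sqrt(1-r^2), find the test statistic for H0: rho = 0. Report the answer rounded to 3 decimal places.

t = r·√(n−2) / √(1−r²) with r = -0.73, n = 10
  = -0.73·√8 / √(1 − 0.5329)
  = -0.73·2.828427 / 0.683447
  = -2.064752 / 0.683447 = -3.021

-3.021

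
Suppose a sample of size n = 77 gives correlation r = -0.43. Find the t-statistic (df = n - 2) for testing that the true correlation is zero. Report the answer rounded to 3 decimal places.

-4.125

t = r·√(n−2) / √(1−r²) with r = -0.43, n = 77
  = -0.43·√75 / √(1 − 0.1849)
  = -0.43·8.660254 / 0.902829
  = -3.723909 / 0.902829 = -4.125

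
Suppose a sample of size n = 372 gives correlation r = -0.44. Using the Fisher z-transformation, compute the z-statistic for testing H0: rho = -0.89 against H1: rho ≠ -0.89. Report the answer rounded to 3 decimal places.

z_r = atanh(-0.44) = -0.472231,  z_0 = atanh(-0.89) = -1.421926
SE = 1/√(n−3) = 1/√369 = 0.052058
z = (z_r − z_0)/SE = (-0.472231 − (-1.421926)) / 0.052058 = 0.949695 / 0.052058 = 18.243

18.243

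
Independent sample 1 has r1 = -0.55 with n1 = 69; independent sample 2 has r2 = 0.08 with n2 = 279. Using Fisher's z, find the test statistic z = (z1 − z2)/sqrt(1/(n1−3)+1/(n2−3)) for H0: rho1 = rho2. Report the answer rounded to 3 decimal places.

-5.098

z1 = atanh(-0.55) = -0.618381,  z2 = atanh(0.08) = 0.080171
SE = √(1/(n1−3) + 1/(n2−3)) = √(1/66 + 1/276) = √(0.0151515 + 0.0036232) = √0.0187747 = 0.137021
z = (z1 − z2)/SE = (-0.618381 − 0.080171) / 0.137021 = -0.698552 / 0.137021 = -5.098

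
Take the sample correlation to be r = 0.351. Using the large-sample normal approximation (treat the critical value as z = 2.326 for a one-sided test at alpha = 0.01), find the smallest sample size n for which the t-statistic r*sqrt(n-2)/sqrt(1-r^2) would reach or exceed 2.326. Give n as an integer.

41

r√(n−2)/√(1−r²) ≥ 2.326  ⇔  n−2 ≥ (2.326)²·(1−r²)/r²
(1−r²)/r² = (1−0.123201)/0.123201 = 7.1168
n ≥ 2 + 5.410276·7.1168 = 2 + 38.5039 = 40.5039
⌈40.5039⌉ = 41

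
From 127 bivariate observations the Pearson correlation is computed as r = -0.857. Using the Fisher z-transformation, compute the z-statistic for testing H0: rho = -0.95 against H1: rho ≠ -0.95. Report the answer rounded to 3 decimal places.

6.123

Fisher z: atanh(-0.857) = -1.281936, atanh(-0.95) = -1.831781
z = (z_r − z_0)·√(n−3) = (-1.281936 − (-1.831781))·√124 = 0.549845 · 11.135529 = 6.123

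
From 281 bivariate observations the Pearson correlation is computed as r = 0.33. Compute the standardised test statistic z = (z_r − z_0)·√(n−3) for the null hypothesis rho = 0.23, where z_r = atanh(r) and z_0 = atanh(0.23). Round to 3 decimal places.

z_r = atanh(0.33) = 0.342828,  z_0 = atanh(0.23) = 0.234189
SE = 1/√(n−3) = 1/√278 = 0.059976
z = (z_r − z_0)/SE = (0.342828 − 0.234189) / 0.059976 = 0.108639 / 0.059976 = 1.811

1.811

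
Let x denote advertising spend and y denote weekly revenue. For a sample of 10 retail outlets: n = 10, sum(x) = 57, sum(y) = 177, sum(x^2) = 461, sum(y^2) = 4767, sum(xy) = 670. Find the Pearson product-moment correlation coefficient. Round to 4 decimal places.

-0.7186

Numerator: nΣxy − (Σx)(Σy) = 10·670 − (57)(177) = -3389
Denominator: √[(nΣx²−(Σx)²)(nΣy²−(Σy)²)]
  nΣx²−(Σx)² = 10·461 − 3249 = 1361;  nΣy²−(Σy)² = 10·4767 − 31329 = 16341
  √(1361·16341) = √22240101 = 4715.9412
r = -3389 / 4715.9412 = -0.7186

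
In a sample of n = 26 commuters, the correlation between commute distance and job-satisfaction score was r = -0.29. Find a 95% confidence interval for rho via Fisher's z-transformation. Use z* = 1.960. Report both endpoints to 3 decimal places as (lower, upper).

(-0.609, 0.110)

Fisher z: z_r = atanh(r) = ½·ln((1+(-0.29))/(1−(-0.29))) = -0.298566
SE(z) = 1/√(n−3) = 1/√23 = 0.208514
95% ⇒ z* = 1.960; margin = 1.960·0.208514 = 0.408687
CI on z-scale: (-0.707253, 0.110121)
Back-transform: tanh(-0.707253) = -0.608951, tanh(0.110121) = 0.109678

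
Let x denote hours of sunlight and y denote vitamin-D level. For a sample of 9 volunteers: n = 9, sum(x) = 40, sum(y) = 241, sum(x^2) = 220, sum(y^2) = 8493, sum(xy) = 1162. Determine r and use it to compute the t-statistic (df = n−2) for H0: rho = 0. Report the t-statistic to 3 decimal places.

Numerator: nΣxy − (Σx)(Σy) = 9·1162 − (40)(241) = 818
Denominator: √[(nΣx²−(Σx)²)(nΣy²−(Σy)²)]
  nΣx²−(Σx)² = 9·220 − 1600 = 380;  nΣy²−(Σy)² = 9·8493 − 58081 = 18356
  √(380·18356) = √6975280 = 2641.0755
r = 818 / 2641.0755 = 0.3097
t = r·√(n−2)/√(1−r²) = 0.3097·√7 / √(1−0.095914) = 0.819389 / 0.950834 = 0.862

0.862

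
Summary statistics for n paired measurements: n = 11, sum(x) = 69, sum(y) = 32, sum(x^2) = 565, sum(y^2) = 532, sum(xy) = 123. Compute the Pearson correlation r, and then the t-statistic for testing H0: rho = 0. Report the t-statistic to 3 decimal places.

-1.023

Numerator: nΣxy − (Σx)(Σy) = 11·123 − (69)(32) = -855
Denominator: √[(nΣx²−(Σx)²)(nΣy²−(Σy)²)]
  nΣx²−(Σx)² = 11·565 − 4761 = 1454;  nΣy²−(Σy)² = 11·532 − 1024 = 4828
  √(1454·4828) = √7019912 = 2649.5117
r = -855 / 2649.5117 = -0.3227
t = r·√(n−2)/√(1−r²) = -0.3227·√9 / √(1−0.104135) = -0.968100 / 0.946501 = -1.023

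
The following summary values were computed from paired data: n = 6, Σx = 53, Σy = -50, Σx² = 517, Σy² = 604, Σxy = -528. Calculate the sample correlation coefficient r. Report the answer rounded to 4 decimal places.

Numerator: nΣxy − (Σx)(Σy) = 6·(-528) − (53)(-50) = -518
Denominator: √[(nΣx²−(Σx)²)(nΣy²−(Σy)²)]
  nΣx²−(Σx)² = 6·517 − 2809 = 293;  nΣy²−(Σy)² = 6·604 − 2500 = 1124
  √(293·1124) = √329332 = 573.8746
r = -518 / 573.8746 = -0.9026

-0.9026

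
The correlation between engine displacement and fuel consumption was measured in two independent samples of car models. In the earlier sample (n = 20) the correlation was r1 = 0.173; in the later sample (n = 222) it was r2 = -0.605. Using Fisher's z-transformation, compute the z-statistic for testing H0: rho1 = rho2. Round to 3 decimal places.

z1 = atanh(0.173) = 0.174758,  z2 = atanh(-0.605) = -0.700997
SE = √(1/(n1−3) + 1/(n2−3)) = √(1/17 + 1/219) = √(0.0588235 + 0.0045662) = √0.0633897 = 0.251773
z = (z1 − z2)/SE = (0.174758 − (-0.700997)) / 0.251773 = 0.875755 / 0.251773 = 3.478

3.478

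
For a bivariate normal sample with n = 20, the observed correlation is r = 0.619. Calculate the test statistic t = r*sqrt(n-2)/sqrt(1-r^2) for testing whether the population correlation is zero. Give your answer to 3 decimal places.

t = r·√(n−2) / √(1−r²) with r = 0.619, n = 20
  = 0.619·√18 / √(1 − 0.383161)
  = 0.619·4.242641 / 0.785391
  = 2.626195 / 0.785391 = 3.344

3.344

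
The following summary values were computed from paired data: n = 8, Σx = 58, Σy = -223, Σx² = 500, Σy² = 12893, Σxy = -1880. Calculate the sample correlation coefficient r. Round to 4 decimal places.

Numerator: nΣxy − (Σx)(Σy) = 8·(-1880) − (58)(-223) = -2106
Denominator: √[(nΣx²−(Σx)²)(nΣy²−(Σy)²)]
  nΣx²−(Σx)² = 8·500 − 3364 = 636;  nΣy²−(Σy)² = 8·12893 − 49729 = 53415
  √(636·53415) = √33971940 = 5828.5453
r = -2106 / 5828.5453 = -0.3613

-0.3613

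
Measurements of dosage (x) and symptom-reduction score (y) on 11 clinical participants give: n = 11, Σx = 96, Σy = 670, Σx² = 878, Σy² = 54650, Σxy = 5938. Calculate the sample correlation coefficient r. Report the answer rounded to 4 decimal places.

0.1217

S_xy = nΣxy − ΣxΣy = 11·5938 − 96·670 = 65318 − 64320 = 998
S_xx = nΣx² − (Σx)² = 11·878 − 96² = 9658 − 9216 = 442
S_yy = nΣy² − (Σy)² = 11·54650 − 670² = 601150 − 448900 = 152250
r = S_xy / √(S_xx·S_yy) = 998 / √(442·152250) = 998 / √67294500 = 998 / 8203.3225 = 0.1217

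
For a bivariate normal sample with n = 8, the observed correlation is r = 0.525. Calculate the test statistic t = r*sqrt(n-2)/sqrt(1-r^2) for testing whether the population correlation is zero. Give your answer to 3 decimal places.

1.511

t = r·√(n−2) / √(1−r²) with r = 0.525, n = 8
  = 0.525·√6 / √(1 − 0.275625)
  = 0.525·2.449490 / 0.851102
  = 1.285982 / 0.851102 = 1.511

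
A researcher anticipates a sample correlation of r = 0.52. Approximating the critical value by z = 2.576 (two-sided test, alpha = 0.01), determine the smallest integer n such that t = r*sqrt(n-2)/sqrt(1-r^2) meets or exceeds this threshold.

20

r√(n−2)/√(1−r²) ≥ 2.576  ⇔  n−2 ≥ (2.576)²·(1−r²)/r²
(1−r²)/r² = (1−0.2704)/0.2704 = 2.6982
n ≥ 2 + 6.635776·2.6982 = 2 + 17.9047 = 19.9047
⌈19.9047⌉ = 20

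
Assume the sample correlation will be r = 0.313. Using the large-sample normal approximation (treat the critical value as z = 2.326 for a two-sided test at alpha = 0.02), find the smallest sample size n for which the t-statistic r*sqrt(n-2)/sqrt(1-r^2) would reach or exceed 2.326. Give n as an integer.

Need r·√(n−2)/√(1−r²) ≥ 2.326
√(n−2) ≥ 2.326·√(1−0.097969) / 0.313 = 2.326·0.949753 / 0.313 = 7.0579
n−2 ≥ 49.8140  ⇒  n ≥ 51.8140
Smallest integer n = 52

52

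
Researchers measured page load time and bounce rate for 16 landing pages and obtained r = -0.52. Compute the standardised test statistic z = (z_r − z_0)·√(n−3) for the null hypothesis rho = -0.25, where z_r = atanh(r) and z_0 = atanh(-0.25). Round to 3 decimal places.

z_r = atanh(-0.52) = -0.576340,  z_0 = atanh(-0.25) = -0.255413
SE = 1/√(n−3) = 1/√13 = 0.277350
z = (z_r − z_0)/SE = (-0.576340 − (-0.255413)) / 0.277350 = -0.320927 / 0.277350 = -1.157

-1.157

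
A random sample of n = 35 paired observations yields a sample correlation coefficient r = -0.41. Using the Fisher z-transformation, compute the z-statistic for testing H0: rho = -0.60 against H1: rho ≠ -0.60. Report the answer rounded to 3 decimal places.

Fisher z: atanh(-0.41) = -0.435611, atanh(-0.60) = -0.693147
z = (z_r − z_0)·√(n−3) = (-0.435611 − (-0.693147))·√32 = 0.257536 · 5.656854 = 1.457

1.457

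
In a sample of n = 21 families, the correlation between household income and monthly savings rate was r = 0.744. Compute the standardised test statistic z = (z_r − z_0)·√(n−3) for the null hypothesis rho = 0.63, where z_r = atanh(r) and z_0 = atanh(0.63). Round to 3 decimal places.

0.925

Fisher z: atanh(0.744) = 0.959380, atanh(0.63) = 0.741416
z = (z_r − z_0)·√(n−3) = (0.959380 − 0.741416)·√18 = 0.217964 · 4.242641 = 0.925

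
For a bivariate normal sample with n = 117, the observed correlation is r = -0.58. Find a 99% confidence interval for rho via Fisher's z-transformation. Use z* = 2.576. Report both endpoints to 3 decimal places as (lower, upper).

(-0.718, -0.398)

Fisher z: z_r = atanh(r) = ½·ln((1+(-0.58))/(1−(-0.58))) = -0.662463
SE(z) = 1/√(n−3) = 1/√114 = 0.093659
99% ⇒ z* = 2.576; margin = 2.576·0.093659 = 0.241266
CI on z-scale: (-0.903729, -0.421197)
Back-transform: tanh(-0.903729) = -0.718109, tanh(-0.421197) = -0.397938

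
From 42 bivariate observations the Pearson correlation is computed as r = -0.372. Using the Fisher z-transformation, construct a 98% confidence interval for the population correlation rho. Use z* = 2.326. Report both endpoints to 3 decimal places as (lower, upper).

(-0.643, -0.018)

Fisher z: z_r = atanh(r) = ½·ln((1+(-0.372))/(1−(-0.372))) = -0.390742
SE(z) = 1/√(n−3) = 1/√39 = 0.160128
98% ⇒ z* = 2.326; margin = 2.326·0.160128 = 0.372458
CI on z-scale: (-0.763200, -0.018284)
Back-transform: tanh(-0.763200) = -0.642958, tanh(-0.018284) = -0.018282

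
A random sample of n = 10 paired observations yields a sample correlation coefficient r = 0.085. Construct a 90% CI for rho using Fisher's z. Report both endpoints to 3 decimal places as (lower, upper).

Fisher z: z_r = atanh(r) = ½·ln((1+0.085)/(1−0.085)) = 0.085206
SE(z) = 1/√(n−3) = 1/√7 = 0.377964
90% ⇒ z* = 1.645; margin = 1.645·0.377964 = 0.621751
CI on z-scale: (-0.536545, 0.706957)
Back-transform: tanh(-0.536545) = -0.490368, tanh(0.706957) = 0.608765

(-0.490, 0.609)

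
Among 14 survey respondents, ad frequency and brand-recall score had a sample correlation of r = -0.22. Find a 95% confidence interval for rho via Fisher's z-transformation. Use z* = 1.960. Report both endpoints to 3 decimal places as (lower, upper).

Fisher z: z_r = atanh(r) = ½·ln((1+(-0.22))/(1−(-0.22))) = -0.223656
SE(z) = 1/√(n−3) = 1/√11 = 0.301511
95% ⇒ z* = 1.960; margin = 1.960·0.301511 = 0.590962
CI on z-scale: (-0.814618, 0.367306)
Back-transform: tanh(-0.814618) = -0.672130, tanh(0.367306) = 0.351633

(-0.672, 0.352)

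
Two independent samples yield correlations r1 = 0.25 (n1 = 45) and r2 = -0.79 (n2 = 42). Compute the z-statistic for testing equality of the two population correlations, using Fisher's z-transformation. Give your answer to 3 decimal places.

z1 = atanh(0.25) = 0.255413,  z2 = atanh(-0.79) = -1.071432
SE = √(1/(n1−3) + 1/(n2−3)) = √(1/42 + 1/39) = √(0.0238095 + 0.0256410) = √0.0494505 = 0.222375
z = (z1 − z2)/SE = (0.255413 − (-1.071432)) / 0.222375 = 1.326845 / 0.222375 = 5.967

5.967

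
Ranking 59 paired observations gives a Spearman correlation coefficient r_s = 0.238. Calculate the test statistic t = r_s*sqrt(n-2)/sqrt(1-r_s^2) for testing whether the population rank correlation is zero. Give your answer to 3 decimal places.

1.850

t = r_s·√(n−2) / √(1−r_s²) with r_s = 0.238, n = 59
  = 0.238·√57 / √(1 − 0.056644)
  = 0.238·7.549834 / 0.971265
  = 1.796860 / 0.971265 = 1.850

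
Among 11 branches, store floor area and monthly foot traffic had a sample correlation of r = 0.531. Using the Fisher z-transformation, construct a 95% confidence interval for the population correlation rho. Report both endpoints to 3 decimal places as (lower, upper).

(-0.101, 0.858)

Fisher z: z_r = atanh(r) = ½·ln((1+0.531)/(1−0.531)) = 0.591537
SE(z) = 1/√(n−3) = 1/√8 = 0.353553
95% ⇒ z* = 1.960; margin = 1.960·0.353553 = 0.692964
CI on z-scale: (-0.101427, 1.284501)
Back-transform: tanh(-0.101427) = -0.101081, tanh(1.284501) = 0.857680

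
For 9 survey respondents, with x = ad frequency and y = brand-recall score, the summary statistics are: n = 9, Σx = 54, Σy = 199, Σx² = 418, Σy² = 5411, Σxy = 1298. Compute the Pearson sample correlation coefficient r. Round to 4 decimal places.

0.3374

Numerator: nΣxy − (Σx)(Σy) = 9·1298 − (54)(199) = 936
Denominator: √[(nΣx²−(Σx)²)(nΣy²−(Σy)²)]
  nΣx²−(Σx)² = 9·418 − 2916 = 846;  nΣy²−(Σy)² = 9·5411 − 39601 = 9098
  √(846·9098) = √7696908 = 2774.3302
r = 936 / 2774.3302 = 0.3374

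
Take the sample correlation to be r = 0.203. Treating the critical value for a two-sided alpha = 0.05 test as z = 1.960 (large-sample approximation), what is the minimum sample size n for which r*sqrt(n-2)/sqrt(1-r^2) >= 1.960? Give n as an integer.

Need r·√(n−2)/√(1−r²) ≥ 1.960
√(n−2) ≥ 1.960·√(1−0.041209) / 0.203 = 1.960·0.979179 / 0.203 = 9.4541
n−2 ≥ 89.3800  ⇒  n ≥ 91.3800
Smallest integer n = 92

92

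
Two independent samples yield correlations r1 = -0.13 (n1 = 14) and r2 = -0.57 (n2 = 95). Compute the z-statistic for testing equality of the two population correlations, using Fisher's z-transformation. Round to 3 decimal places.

1.620

Fisher z-transforms: z1 = atanh(-0.13) = -0.130740, z2 = atanh(-0.57) = -0.647523; difference d = 0.516783
Var(d) = 1/11 + 1/92 = 0.0909091 + 0.0108696 = 0.1017787
z = d/√Var(d) = 0.516783 / √0.1017787 = 0.516783 / 0.319028 = 1.620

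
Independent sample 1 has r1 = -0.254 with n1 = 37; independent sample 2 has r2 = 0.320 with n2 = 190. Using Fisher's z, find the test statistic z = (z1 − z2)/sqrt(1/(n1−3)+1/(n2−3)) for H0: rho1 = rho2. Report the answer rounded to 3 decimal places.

Fisher z-transforms: z1 = atanh(-0.254) = -0.259684, z2 = atanh(0.320) = 0.331647; difference d = -0.591331
Var(d) = 1/34 + 1/187 = 0.0294118 + 0.0053476 = 0.0347594
z = d/√Var(d) = -0.591331 / √0.0347594 = -0.591331 / 0.186439 = -3.172

-3.172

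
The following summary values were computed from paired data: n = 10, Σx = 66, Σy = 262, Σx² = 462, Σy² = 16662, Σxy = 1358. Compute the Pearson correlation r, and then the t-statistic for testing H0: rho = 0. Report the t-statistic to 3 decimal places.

Numerator: nΣxy − (Σx)(Σy) = 10·1358 − (66)(262) = -3712
Denominator: √[(nΣx²−(Σx)²)(nΣy²−(Σy)²)]
  nΣx²−(Σx)² = 10·462 − 4356 = 264;  nΣy²−(Σy)² = 10·16662 − 68644 = 97976
  √(264·97976) = √25865664 = 5085.8297
r = -3712 / 5085.8297 = -0.7299
t = r·√(n−2)/√(1−r²) = -0.7299·√8 / √(1−0.532754) = -2.064469 / 0.683554 = -3.020

-3.020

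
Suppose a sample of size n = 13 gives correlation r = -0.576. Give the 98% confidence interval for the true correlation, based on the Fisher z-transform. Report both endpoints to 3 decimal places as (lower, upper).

Fisher z: z_r = atanh(r) = ½·ln((1+(-0.576))/(1−(-0.576))) = -0.656456
SE(z) = 1/√(n−3) = 1/√10 = 0.316228
98% ⇒ z* = 2.326; margin = 2.326·0.316228 = 0.735546
CI on z-scale: (-1.392002, 0.079090)
Back-transform: tanh(-1.392002) = -0.883611, tanh(0.079090) = 0.078926

(-0.884, 0.079)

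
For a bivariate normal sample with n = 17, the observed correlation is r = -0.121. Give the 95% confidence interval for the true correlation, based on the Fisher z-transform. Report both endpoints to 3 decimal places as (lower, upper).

Fisher z: z_r = atanh(r) = ½·ln((1+(-0.121))/(1−(-0.121))) = -0.121596
SE(z) = 1/√(n−3) = 1/√14 = 0.267261
95% ⇒ z* = 1.960; margin = 1.960·0.267261 = 0.523832
CI on z-scale: (-0.645428, 0.402236)
Back-transform: tanh(-0.645428) = -0.568584, tanh(0.402236) = 0.381861

(-0.569, 0.382)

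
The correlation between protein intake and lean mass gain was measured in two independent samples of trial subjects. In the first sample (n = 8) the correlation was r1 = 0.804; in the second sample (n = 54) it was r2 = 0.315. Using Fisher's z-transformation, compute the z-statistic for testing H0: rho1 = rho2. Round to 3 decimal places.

z1 = atanh(0.804) = 1.109824,  z2 = atanh(0.315) = 0.326087
SE = √(1/(n1−3) + 1/(n2−3)) = √(1/5 + 1/51) = √(0.2000000 + 0.0196078) = √0.2196078 = 0.468623
z = (z1 − z2)/SE = (1.109824 − 0.326087) / 0.468623 = 0.783737 / 0.468623 = 1.672

1.672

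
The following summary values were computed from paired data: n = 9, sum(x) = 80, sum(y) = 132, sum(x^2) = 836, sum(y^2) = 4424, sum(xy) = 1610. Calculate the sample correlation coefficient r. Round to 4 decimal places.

0.7834

Numerator: nΣxy − (Σx)(Σy) = 9·1610 − (80)(132) = 3930
Denominator: √[(nΣx²−(Σx)²)(nΣy²−(Σy)²)]
  nΣx²−(Σx)² = 9·836 − 6400 = 1124;  nΣy²−(Σy)² = 9·4424 − 17424 = 22392
  √(1124·22392) = √25168608 = 5016.8325
r = 3930 / 5016.8325 = 0.7834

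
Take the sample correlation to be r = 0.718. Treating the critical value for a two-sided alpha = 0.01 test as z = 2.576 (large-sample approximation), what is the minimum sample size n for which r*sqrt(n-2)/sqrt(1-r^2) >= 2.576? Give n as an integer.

9

r√(n−2)/√(1−r²) ≥ 2.576  ⇔  n−2 ≥ (2.576)²·(1−r²)/r²
(1−r²)/r² = (1−0.515524)/0.515524 = 0.9398
n ≥ 2 + 6.635776·0.9398 = 2 + 6.2363 = 8.2363
⌈8.2363⌉ = 9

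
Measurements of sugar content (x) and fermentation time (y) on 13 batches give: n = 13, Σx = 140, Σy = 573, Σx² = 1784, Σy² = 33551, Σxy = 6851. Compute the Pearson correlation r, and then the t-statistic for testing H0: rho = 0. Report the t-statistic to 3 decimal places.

S_xy = nΣxy − ΣxΣy = 13·6851 − 140·573 = 89063 − 80220 = 8843
S_xx = nΣx² − (Σx)² = 13·1784 − 140² = 23192 − 19600 = 3592
S_yy = nΣy² − (Σy)² = 13·33551 − 573² = 436163 − 328329 = 107834
r = S_xy / √(S_xx·S_yy) = 8843 / √(3592·107834) = 8843 / √387339728 = 8843 / 19680.9484 = 0.4493
t = r·√(n−2)/√(1−r²) = 0.4493·√11 / √(1−0.201870) = 1.490160 / 0.893381 = 1.668

1.668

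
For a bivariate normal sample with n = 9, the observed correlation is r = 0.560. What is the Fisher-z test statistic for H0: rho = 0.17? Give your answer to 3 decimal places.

Fisher z: atanh(0.560) = 0.632833, atanh(0.17) = 0.171667
z = (z_r − z_0)·√(n−3) = (0.632833 − 0.171667)·√6 = 0.461166 · 2.449490 = 1.130

1.130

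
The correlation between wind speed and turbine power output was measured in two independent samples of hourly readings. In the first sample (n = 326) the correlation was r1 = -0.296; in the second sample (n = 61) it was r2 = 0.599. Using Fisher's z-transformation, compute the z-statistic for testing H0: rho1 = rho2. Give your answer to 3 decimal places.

Fisher z-transforms: z1 = atanh(-0.296) = -0.305130, z2 = atanh(0.599) = 0.691586; difference d = -0.996716
Var(d) = 1/323 + 1/58 = 0.0030960 + 0.0172414 = 0.0203374
z = d/√Var(d) = -0.996716 / √0.0203374 = -0.996716 / 0.142609 = -6.989

-6.989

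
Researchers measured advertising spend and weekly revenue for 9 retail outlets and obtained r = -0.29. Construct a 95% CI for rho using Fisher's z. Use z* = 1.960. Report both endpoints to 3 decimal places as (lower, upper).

(-0.800, 0.463)

z_r = atanh(-0.29) = -0.298566;  SE = 1/√(n−3) = 1/√6 = 0.408248
z-limits: -0.298566 ± 1.960·0.408248 = -0.298566 ± 0.800166 = [-1.098732, 0.501600]
ρ-limits: (tanh -1.098732, tanh 0.501600) = (-0.800, 0.463)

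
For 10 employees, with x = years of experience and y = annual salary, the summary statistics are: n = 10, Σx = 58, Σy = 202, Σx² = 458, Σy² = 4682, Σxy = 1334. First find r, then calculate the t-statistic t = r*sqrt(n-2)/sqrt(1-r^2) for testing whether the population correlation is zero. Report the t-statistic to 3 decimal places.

2.124

Numerator: nΣxy − (Σx)(Σy) = 10·1334 − (58)(202) = 1624
Denominator: √[(nΣx²−(Σx)²)(nΣy²−(Σy)²)]
  nΣx²−(Σx)² = 10·458 − 3364 = 1216;  nΣy²−(Σy)² = 10·4682 − 40804 = 6016
  √(1216·6016) = √7315456 = 2704.7100
r = 1624 / 2704.7100 = 0.6004
t = r·√(n−2)/√(1−r²) = 0.6004·√8 / √(1−0.360480) = 1.698188 / 0.799700 = 2.124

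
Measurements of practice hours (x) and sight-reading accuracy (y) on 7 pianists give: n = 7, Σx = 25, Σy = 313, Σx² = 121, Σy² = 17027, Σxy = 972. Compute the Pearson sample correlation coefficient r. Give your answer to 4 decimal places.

S_xy = nΣxy − ΣxΣy = 7·972 − 25·313 = 6804 − 7825 = -1021
S_xx = nΣx² − (Σx)² = 7·121 − 25² = 847 − 625 = 222
S_yy = nΣy² − (Σy)² = 7·17027 − 313² = 119189 − 97969 = 21220
r = S_xy / √(S_xx·S_yy) = -1021 / √(222·21220) = -1021 / √4710840 = -1021 / 2170.4470 = -0.4704

-0.4704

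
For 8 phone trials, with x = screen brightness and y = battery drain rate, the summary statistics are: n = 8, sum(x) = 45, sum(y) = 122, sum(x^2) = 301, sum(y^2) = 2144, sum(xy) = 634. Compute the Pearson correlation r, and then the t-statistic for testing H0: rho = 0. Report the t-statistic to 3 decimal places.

-1.229

Numerator: nΣxy − (Σx)(Σy) = 8·634 − (45)(122) = -418
Denominator: √[(nΣx²−(Σx)²)(nΣy²−(Σy)²)]
  nΣx²−(Σx)² = 8·301 − 2025 = 383;  nΣy²−(Σy)² = 8·2144 − 14884 = 2268
  √(383·2268) = √868644 = 932.0107
r = -418 / 932.0107 = -0.4485
t = r·√(n−2)/√(1−r²) = -0.4485·√6 / √(1−0.201152) = -1.098596 / 0.893783 = -1.229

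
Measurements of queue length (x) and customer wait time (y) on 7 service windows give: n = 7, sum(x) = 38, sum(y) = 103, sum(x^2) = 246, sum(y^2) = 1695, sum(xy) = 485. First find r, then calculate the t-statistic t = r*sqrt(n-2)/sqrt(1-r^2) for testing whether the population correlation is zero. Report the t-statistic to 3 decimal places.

-4.108

Numerator: nΣxy − (Σx)(Σy) = 7·485 − (38)(103) = -519
Denominator: √[(nΣx²−(Σx)²)(nΣy²−(Σy)²)]
  nΣx²−(Σx)² = 7·246 − 1444 = 278;  nΣy²−(Σy)² = 7·1695 − 10609 = 1256
  √(278·1256) = √349168 = 590.9044
r = -519 / 590.9044 = -0.8783
t = r·√(n−2)/√(1−r²) = -0.8783·√5 / √(1−0.771411) = -1.963939 / 0.478110 = -4.108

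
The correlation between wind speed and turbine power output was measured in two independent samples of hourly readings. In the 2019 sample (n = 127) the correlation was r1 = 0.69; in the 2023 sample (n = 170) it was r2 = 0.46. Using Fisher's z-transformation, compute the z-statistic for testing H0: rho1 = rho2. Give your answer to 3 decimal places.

Fisher z-transforms: z1 = atanh(0.69) = 0.847956, z2 = atanh(0.46) = 0.497311; difference d = 0.350645
Var(d) = 1/124 + 1/167 = 0.0080645 + 0.0059880 = 0.0140525
z = d/√Var(d) = 0.350645 / √0.0140525 = 0.350645 / 0.118543 = 2.958

2.958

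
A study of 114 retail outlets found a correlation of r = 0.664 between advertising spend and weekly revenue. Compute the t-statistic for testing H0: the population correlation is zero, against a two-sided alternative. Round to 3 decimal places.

1 − r² = 1 − 0.440896 = 0.559104;  √(1−r²) = 0.747733
√(n−2) = √112 = 10.583005
t = r·√(n−2)/√(1−r²) = 0.664 · 10.583005 / 0.747733 = 9.398

9.398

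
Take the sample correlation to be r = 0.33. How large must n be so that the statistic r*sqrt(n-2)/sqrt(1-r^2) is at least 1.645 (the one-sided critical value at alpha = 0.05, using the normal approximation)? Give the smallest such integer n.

25

Need r·√(n−2)/√(1−r²) ≥ 1.645
√(n−2) ≥ 1.645·√(1−0.1089) / 0.33 = 1.645·0.943981 / 0.33 = 4.7056
n−2 ≥ 22.1427  ⇒  n ≥ 24.1427
Smallest integer n = 25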